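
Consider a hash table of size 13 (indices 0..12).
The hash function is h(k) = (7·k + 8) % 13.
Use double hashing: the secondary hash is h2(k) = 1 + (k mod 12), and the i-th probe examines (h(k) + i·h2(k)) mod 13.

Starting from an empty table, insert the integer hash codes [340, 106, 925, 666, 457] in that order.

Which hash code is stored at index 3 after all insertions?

Insert 340: h=9, slot 9 empty -> index 9.
Insert 106: h=9, h2=11, slot 9 occupied -> index 7.
Insert 925: h=9, h2=2, slot 9 occupied -> index 11.
Insert 666: h=3, slot 3 empty -> index 3.
Insert 457: h=9, h2=2, slots 9,11 occupied -> index 0.
Table: [457, ∅, ∅, 666, ∅, ∅, ∅, 106, ∅, 340, ∅, 925, ∅]

666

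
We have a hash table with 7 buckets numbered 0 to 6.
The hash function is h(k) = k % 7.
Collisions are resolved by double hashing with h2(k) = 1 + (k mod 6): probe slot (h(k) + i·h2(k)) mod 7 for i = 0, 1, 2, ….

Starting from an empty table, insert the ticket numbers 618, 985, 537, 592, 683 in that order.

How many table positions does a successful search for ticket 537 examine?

618: h=2 -> slot 2
985: h=5 -> slot 5
537: h=5, h2=4, probe 5,2,6 -> slot 6
592: h=4 -> slot 4
683: h=4, h2=6, probe 4,3 -> slot 3
Table: [., ., 618, 683, 592, 985, 537]
Lookup 537: h=5, h2=4, probe 5,2,6 → found at 6.

3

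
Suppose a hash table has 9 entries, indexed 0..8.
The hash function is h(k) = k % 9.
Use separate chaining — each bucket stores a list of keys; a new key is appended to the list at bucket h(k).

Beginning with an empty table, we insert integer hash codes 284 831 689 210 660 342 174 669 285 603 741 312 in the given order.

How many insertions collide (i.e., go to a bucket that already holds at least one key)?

Insert 284: h=5, bucket 5 empty → new chain.
Insert 831: h=3, bucket 3 empty → new chain.
Insert 689: h=5, bucket 5 nonempty → append to chain.
Insert 210: h=3, bucket 3 nonempty → append to chain.
Insert 660: h=3, bucket 3 nonempty → append to chain.
Insert 342: h=0, bucket 0 empty → new chain.
Insert 174: h=3, bucket 3 nonempty → append to chain.
Insert 669: h=3, bucket 3 nonempty → append to chain.
Insert 285: h=6, bucket 6 empty → new chain.
Insert 603: h=0, bucket 0 nonempty → append to chain.
Insert 741: h=3, bucket 3 nonempty → append to chain.
Insert 312: h=6, bucket 6 nonempty → append to chain.
Final buckets:
0: 342 -> 603
1: -
2: -
3: 831 -> 210 -> 660 -> 174 -> 669 -> 741
4: -
5: 284 -> 689
6: 285 -> 312
7: -
8: -

8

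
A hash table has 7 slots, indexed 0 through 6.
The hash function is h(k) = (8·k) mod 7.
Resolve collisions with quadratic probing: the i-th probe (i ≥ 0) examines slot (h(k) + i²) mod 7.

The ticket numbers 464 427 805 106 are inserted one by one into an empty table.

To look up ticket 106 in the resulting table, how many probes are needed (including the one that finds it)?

3

464: h=2 -> slot 2
427: h=0 -> slot 0
805: h=0, probe 0,1 -> slot 1
106: h=1, probe 1,2,5 -> slot 5
Table: [427, 805, 464, ∅, ∅, 106, ∅]
Lookup 106: h=1, probe 1,2,5 → found at 5.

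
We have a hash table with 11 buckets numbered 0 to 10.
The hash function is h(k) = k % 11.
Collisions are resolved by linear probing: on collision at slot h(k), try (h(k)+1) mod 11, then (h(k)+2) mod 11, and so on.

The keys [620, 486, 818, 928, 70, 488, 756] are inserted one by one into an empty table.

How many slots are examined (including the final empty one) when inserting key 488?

5

620 hashes to 4; slot 4 is free => place at 4.
486 hashes to 2; slot 2 is free => place at 2.
818 hashes to 4; 4 taken => place at 5.
928 hashes to 4; 4,5 taken => place at 6.
70 hashes to 4; 4,5,6 taken => place at 7.
488 hashes to 4; 4,5,6,7 taken => place at 8.
756 hashes to 8; 8 taken => place at 9.
Table: [∅, ∅, 486, ∅, 620, 818, 928, 70, 488, 756, ∅]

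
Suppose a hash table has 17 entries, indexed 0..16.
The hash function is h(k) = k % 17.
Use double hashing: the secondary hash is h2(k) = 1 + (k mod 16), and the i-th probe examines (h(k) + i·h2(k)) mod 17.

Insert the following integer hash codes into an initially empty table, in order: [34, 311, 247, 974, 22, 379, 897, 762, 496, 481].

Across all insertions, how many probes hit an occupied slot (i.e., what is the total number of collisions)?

34 hashes to 0; slot 0 is free => place at 0.
311 hashes to 5; slot 5 is free => place at 5.
247 hashes to 9; slot 9 is free => place at 9.
974 hashes to 5, h2=15; 5 taken => place at 3.
22 hashes to 5, h2=7; 5 taken => place at 12.
379 hashes to 5, h2=12; 5,0,12 taken => place at 7.
897 hashes to 13; slot 13 is free => place at 13.
762 hashes to 14; slot 14 is free => place at 14.
496 hashes to 3, h2=1; 3 taken => place at 4.
481 hashes to 5, h2=2; 5,7,9 taken => place at 11.
Table: [34, _, _, 974, 496, 311, _, 379, _, 247, _, 481, 22, 897, 762, _, _]

9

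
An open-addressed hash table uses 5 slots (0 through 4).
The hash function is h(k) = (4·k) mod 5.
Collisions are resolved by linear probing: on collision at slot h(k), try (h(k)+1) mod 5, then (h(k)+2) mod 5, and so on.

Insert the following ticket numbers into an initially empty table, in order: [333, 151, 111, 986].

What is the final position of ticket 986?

Insert 333: h=2, slot 2 empty => index 2.
Insert 151: h=4, slot 4 empty => index 4.
Insert 111: h=4, slot 4 occupied => index 0.
Insert 986: h=4, slots 4,0 occupied => index 1.
Table: [111, 986, 333, —, 151]

1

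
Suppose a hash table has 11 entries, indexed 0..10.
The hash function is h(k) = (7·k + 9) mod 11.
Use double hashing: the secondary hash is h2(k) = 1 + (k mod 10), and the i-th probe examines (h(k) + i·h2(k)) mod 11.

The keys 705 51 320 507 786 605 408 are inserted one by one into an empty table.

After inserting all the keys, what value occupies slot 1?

408

705 hashes to 5; slot 5 is free → place at 5.
51 hashes to 3; slot 3 is free → place at 3.
320 hashes to 5, h2=1; 5 taken → place at 6.
507 hashes to 5, h2=8; 5 taken → place at 2.
786 hashes to 0; slot 0 is free → place at 0.
605 hashes to 9; slot 9 is free → place at 9.
408 hashes to 5, h2=9; 5,3 taken → place at 1.
Table: [786, 408, 507, 51, _, 705, 320, _, _, 605, _]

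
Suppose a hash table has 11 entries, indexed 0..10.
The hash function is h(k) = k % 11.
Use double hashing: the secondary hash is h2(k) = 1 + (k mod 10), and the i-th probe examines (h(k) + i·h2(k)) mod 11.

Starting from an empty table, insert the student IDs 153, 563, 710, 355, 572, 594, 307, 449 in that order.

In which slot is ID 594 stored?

Insert 153: h=10, slot 10 empty -> index 10.
Insert 563: h=2, slot 2 empty -> index 2.
Insert 710: h=6, slot 6 empty -> index 6.
Insert 355: h=3, slot 3 empty -> index 3.
Insert 572: h=0, slot 0 empty -> index 0.
Insert 594: h=0, h2=5, slot 0 occupied -> index 5.
Insert 307: h=10, h2=8, slot 10 occupied -> index 7.
Insert 449: h=9, slot 9 empty -> index 9.
Table: [572, ∅, 563, 355, ∅, 594, 710, 307, ∅, 449, 153]

5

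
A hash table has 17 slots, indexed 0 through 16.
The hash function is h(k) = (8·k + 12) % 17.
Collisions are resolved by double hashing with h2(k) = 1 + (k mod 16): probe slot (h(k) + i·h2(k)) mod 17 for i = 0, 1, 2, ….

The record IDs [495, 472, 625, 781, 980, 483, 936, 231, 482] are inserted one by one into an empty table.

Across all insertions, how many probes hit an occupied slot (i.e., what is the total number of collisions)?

1

495 hashes to 11; slot 11 is free → place at 11.
472 hashes to 14; slot 14 is free → place at 14.
625 hashes to 14, h2=2; 14 taken → place at 16.
781 hashes to 4; slot 4 is free → place at 4.
980 hashes to 15; slot 15 is free → place at 15.
483 hashes to 0; slot 0 is free → place at 0.
936 hashes to 3; slot 3 is free → place at 3.
231 hashes to 7; slot 7 is free → place at 7.
482 hashes to 9; slot 9 is free → place at 9.
Table: [483, -, -, 936, 781, -, -, 231, -, 482, -, 495, -, -, 472, 980, 625]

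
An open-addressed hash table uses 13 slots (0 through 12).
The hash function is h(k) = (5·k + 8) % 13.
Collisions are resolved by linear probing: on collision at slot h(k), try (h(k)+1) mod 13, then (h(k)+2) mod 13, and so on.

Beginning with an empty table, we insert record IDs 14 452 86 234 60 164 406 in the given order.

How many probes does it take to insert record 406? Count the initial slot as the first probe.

14: h=0 => slot 0
452: h=6 => slot 6
86: h=9 => slot 9
234: h=8 => slot 8
60: h=9, probe 9,10 => slot 10
164: h=9, probe 9,10,11 => slot 11
406: h=10, probe 10,11,12 => slot 12
Table: [14, —, —, —, —, —, 452, —, 234, 86, 60, 164, 406]

3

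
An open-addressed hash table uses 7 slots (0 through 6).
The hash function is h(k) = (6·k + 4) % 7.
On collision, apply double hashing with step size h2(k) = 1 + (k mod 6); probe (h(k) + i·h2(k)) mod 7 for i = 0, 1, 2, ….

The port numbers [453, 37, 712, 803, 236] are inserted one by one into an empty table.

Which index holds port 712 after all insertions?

453 hashes to 6; slot 6 is free → place at 6.
37 hashes to 2; slot 2 is free → place at 2.
712 hashes to 6, h2=5; 6 taken → place at 4.
803 hashes to 6, h2=6; 6 taken → place at 5.
236 hashes to 6, h2=3; 6,2,5 taken → place at 1.
Table: [—, 236, 37, —, 712, 803, 453]

4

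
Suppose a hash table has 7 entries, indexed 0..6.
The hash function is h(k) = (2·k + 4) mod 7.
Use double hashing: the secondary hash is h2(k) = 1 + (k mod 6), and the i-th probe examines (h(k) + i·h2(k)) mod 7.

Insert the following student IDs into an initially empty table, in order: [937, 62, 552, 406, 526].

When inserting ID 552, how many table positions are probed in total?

937: h=2 => slot 2
62: h=2, h2=3, probe 2,5 => slot 5
552: h=2, h2=1, probe 2,3 => slot 3
406: h=4 => slot 4
526: h=6 => slot 6
Table: [-, -, 937, 552, 406, 62, 526]

2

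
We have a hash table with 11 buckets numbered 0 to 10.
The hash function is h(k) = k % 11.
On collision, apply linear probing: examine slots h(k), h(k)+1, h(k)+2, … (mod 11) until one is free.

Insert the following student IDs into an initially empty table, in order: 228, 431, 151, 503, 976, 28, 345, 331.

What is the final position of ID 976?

228 hashes to 8; slot 8 is free -> place at 8.
431 hashes to 2; slot 2 is free -> place at 2.
151 hashes to 8; 8 taken -> place at 9.
503 hashes to 8; 8,9 taken -> place at 10.
976 hashes to 8; 8,9,10 taken -> place at 0.
28 hashes to 6; slot 6 is free -> place at 6.
345 hashes to 4; slot 4 is free -> place at 4.
331 hashes to 1; slot 1 is free -> place at 1.
Table: [976, 331, 431, ∅, 345, ∅, 28, ∅, 228, 151, 503]

0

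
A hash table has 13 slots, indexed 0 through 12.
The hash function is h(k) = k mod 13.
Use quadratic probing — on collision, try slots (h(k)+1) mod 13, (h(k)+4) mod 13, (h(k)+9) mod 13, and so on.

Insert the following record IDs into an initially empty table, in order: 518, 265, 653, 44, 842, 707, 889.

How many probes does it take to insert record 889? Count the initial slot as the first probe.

4

518: h=11 → slot 11
265: h=5 → slot 5
653: h=3 → slot 3
44: h=5, probe 5,6 → slot 6
842: h=10 → slot 10
707: h=5, probe 5,6,9 → slot 9
889: h=5, probe 5,6,9,1 → slot 1
Table: [_, 889, _, 653, _, 265, 44, _, _, 707, 842, 518, _]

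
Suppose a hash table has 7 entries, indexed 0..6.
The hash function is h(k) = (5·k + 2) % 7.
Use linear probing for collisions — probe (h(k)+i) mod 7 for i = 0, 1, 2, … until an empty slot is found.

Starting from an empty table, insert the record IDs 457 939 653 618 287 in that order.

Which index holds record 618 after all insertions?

1

457 hashes to 5; slot 5 is free → place at 5.
939 hashes to 0; slot 0 is free → place at 0.
653 hashes to 5; 5 taken → place at 6.
618 hashes to 5; 5,6,0 taken → place at 1.
287 hashes to 2; slot 2 is free → place at 2.
Table: [939, 618, 287, -, -, 457, 653]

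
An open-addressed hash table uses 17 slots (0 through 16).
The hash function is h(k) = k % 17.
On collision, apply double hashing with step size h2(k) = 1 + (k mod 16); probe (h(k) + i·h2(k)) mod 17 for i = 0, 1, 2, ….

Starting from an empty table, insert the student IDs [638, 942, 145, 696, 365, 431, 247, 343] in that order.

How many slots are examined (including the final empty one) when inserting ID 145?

2

638 hashes to 9; slot 9 is free → place at 9.
942 hashes to 7; slot 7 is free → place at 7.
145 hashes to 9, h2=2; 9 taken → place at 11.
696 hashes to 16; slot 16 is free → place at 16.
365 hashes to 8; slot 8 is free → place at 8.
431 hashes to 6; slot 6 is free → place at 6.
247 hashes to 9, h2=8; 9 taken → place at 0.
343 hashes to 3; slot 3 is free → place at 3.
Table: [247, -, -, 343, -, -, 431, 942, 365, 638, -, 145, -, -, -, -, 696]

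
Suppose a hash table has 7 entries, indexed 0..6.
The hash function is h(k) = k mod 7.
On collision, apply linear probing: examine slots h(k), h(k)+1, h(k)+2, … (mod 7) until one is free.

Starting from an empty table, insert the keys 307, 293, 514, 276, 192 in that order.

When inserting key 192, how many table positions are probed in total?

Insert 307: h=6, slot 6 empty -> index 6.
Insert 293: h=6, slot 6 occupied -> index 0.
Insert 514: h=3, slot 3 empty -> index 3.
Insert 276: h=3, slot 3 occupied -> index 4.
Insert 192: h=3, slots 3,4 occupied -> index 5.
Table: [293, ∅, ∅, 514, 276, 192, 307]

3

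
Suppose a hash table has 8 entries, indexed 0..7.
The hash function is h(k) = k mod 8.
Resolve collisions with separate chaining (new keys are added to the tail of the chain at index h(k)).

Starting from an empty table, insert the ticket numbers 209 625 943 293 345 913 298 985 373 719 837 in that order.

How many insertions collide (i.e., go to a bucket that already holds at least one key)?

7

Insert 209: h=1, bucket 1 empty → new chain.
Insert 625: h=1, bucket 1 nonempty → append to chain.
Insert 943: h=7, bucket 7 empty → new chain.
Insert 293: h=5, bucket 5 empty → new chain.
Insert 345: h=1, bucket 1 nonempty → append to chain.
Insert 913: h=1, bucket 1 nonempty → append to chain.
Insert 298: h=2, bucket 2 empty → new chain.
Insert 985: h=1, bucket 1 nonempty → append to chain.
Insert 373: h=5, bucket 5 nonempty → append to chain.
Insert 719: h=7, bucket 7 nonempty → append to chain.
Insert 837: h=5, bucket 5 nonempty → append to chain.
Final buckets:
0: -
1: 209 -> 625 -> 345 -> 913 -> 985
2: 298
3: -
4: -
5: 293 -> 373 -> 837
6: -
7: 943 -> 719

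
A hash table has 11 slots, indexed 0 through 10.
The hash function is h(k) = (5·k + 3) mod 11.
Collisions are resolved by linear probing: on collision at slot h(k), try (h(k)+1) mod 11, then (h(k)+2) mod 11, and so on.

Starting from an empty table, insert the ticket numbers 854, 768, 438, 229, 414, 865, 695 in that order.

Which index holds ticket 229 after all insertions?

Insert 854: h=5, slot 5 empty → index 5.
Insert 768: h=4, slot 4 empty → index 4.
Insert 438: h=4, slots 4,5 occupied → index 6.
Insert 229: h=4, slots 4,5,6 occupied → index 7.
Insert 414: h=5, slots 5,6,7 occupied → index 8.
Insert 865: h=5, slots 5,6,7,8 occupied → index 9.
Insert 695: h=2, slot 2 empty → index 2.
Table: [-, -, 695, -, 768, 854, 438, 229, 414, 865, -]

7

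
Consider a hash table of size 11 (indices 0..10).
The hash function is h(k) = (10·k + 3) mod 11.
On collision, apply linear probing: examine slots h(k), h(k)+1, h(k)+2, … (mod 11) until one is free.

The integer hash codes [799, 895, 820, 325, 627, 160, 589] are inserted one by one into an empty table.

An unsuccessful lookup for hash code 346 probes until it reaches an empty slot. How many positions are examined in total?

799 hashes to 7; slot 7 is free → place at 7.
895 hashes to 10; slot 10 is free → place at 10.
820 hashes to 8; slot 8 is free → place at 8.
325 hashes to 8; 8 taken → place at 9.
627 hashes to 3; slot 3 is free → place at 3.
160 hashes to 8; 8,9,10 taken → place at 0.
589 hashes to 8; 8,9,10,0 taken → place at 1.
Table: [160, 589, —, 627, —, —, —, 799, 820, 325, 895]
Lookup 346: h=9, probe 9,10,0,1,2 → slot 2 empty, not found.

5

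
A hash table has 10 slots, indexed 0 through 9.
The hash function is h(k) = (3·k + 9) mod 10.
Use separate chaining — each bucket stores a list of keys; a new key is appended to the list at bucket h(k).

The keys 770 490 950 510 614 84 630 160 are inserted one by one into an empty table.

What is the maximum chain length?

770 → bucket 9
490 → bucket 9 (collision)
950 → bucket 9 (collision)
510 → bucket 9 (collision)
614 → bucket 1
84 → bucket 1 (collision)
630 → bucket 9 (collision)
160 → bucket 9 (collision)
Final buckets:
0: -
1: 614 -> 84
2: -
3: -
4: -
5: -
6: -
7: -
8: -
9: 770 -> 490 -> 950 -> 510 -> 630 -> 160

6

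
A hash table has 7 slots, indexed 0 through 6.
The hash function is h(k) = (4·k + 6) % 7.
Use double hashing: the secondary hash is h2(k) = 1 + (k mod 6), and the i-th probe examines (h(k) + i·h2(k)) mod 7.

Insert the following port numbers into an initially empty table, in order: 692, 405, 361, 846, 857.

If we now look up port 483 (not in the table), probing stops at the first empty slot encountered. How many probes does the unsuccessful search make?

3

692: h=2 → slot 2
405: h=2, h2=4, probe 2,6 → slot 6
361: h=1 → slot 1
846: h=2, h2=1, probe 2,3 → slot 3
857: h=4 → slot 4
Table: [., 361, 692, 846, 857, ., 405]
Lookup 483: h=6, h2=4, probe 6,3,0 → slot 0 empty, not found.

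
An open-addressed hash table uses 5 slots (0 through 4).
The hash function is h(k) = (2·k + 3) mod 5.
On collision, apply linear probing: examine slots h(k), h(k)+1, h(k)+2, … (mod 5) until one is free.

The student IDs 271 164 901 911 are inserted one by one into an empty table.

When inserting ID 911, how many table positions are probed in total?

4

271: h=0 -> slot 0
164: h=1 -> slot 1
901: h=0, probe 0,1,2 -> slot 2
911: h=0, probe 0,1,2,3 -> slot 3
Table: [271, 164, 901, 911, ∅]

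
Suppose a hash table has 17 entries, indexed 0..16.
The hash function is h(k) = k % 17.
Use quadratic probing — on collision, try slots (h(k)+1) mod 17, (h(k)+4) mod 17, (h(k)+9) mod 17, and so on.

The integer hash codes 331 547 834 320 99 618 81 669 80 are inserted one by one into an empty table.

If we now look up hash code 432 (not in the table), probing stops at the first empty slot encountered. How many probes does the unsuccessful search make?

331 hashes to 8; slot 8 is free -> place at 8.
547 hashes to 3; slot 3 is free -> place at 3.
834 hashes to 1; slot 1 is free -> place at 1.
320 hashes to 14; slot 14 is free -> place at 14.
99 hashes to 14; 14 taken -> place at 15.
618 hashes to 6; slot 6 is free -> place at 6.
81 hashes to 13; slot 13 is free -> place at 13.
669 hashes to 6; 6 taken -> place at 7.
80 hashes to 12; slot 12 is free -> place at 12.
Table: [-, 834, -, 547, -, -, 618, 669, 331, -, -, -, 80, 81, 320, 99, -]
Lookup 432: h=7, probe 7,8,11 → slot 11 empty, not found.

3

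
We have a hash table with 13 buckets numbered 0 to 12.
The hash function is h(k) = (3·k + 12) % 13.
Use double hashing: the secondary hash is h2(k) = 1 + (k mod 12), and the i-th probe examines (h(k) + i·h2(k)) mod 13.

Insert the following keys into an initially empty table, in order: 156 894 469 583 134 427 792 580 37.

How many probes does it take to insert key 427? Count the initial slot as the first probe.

2

Insert 156: h=12, slot 12 empty -> index 12.
Insert 894: h=3, slot 3 empty -> index 3.
Insert 469: h=2, slot 2 empty -> index 2.
Insert 583: h=6, slot 6 empty -> index 6.
Insert 134: h=11, slot 11 empty -> index 11.
Insert 427: h=6, h2=8, slot 6 occupied -> index 1.
Insert 792: h=9, slot 9 empty -> index 9.
Insert 580: h=10, slot 10 empty -> index 10.
Insert 37: h=6, h2=2, slot 6 occupied -> index 8.
Table: [-, 427, 469, 894, -, -, 583, -, 37, 792, 580, 134, 156]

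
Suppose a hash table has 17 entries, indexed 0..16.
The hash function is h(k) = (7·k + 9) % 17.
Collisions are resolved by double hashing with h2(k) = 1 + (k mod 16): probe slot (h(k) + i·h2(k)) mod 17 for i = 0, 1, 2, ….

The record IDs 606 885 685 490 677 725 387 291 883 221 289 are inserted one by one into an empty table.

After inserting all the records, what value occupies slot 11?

606 hashes to 1; slot 1 is free => place at 1.
885 hashes to 16; slot 16 is free => place at 16.
685 hashes to 10; slot 10 is free => place at 10.
490 hashes to 5; slot 5 is free => place at 5.
677 hashes to 5, h2=6; 5 taken => place at 11.
725 hashes to 1, h2=6; 1 taken => place at 7.
387 hashes to 15; slot 15 is free => place at 15.
291 hashes to 6; slot 6 is free => place at 6.
883 hashes to 2; slot 2 is free => place at 2.
221 hashes to 9; slot 9 is free => place at 9.
289 hashes to 9, h2=2; 9,11 taken => place at 13.
Table: [-, 606, 883, -, -, 490, 291, 725, -, 221, 685, 677, -, 289, -, 387, 885]

677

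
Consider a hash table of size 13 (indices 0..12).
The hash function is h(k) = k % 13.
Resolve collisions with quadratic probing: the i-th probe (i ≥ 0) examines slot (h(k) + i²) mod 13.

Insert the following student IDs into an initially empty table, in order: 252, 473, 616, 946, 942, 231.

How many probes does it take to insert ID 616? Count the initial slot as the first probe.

3

252 hashes to 5; slot 5 is free => place at 5.
473 hashes to 5; 5 taken => place at 6.
616 hashes to 5; 5,6 taken => place at 9.
946 hashes to 10; slot 10 is free => place at 10.
942 hashes to 6; 6 taken => place at 7.
231 hashes to 10; 10 taken => place at 11.
Table: [—, —, —, —, —, 252, 473, 942, —, 616, 946, 231, —]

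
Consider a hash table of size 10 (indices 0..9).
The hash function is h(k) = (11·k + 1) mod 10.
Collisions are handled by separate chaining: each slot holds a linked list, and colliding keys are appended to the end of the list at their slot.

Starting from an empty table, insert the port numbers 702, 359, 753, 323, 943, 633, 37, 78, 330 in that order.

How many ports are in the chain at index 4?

4

702 -> bucket 3
359 -> bucket 0
753 -> bucket 4
323 -> bucket 4 (collision)
943 -> bucket 4 (collision)
633 -> bucket 4 (collision)
37 -> bucket 8
78 -> bucket 9
330 -> bucket 1
Final buckets:
0: 359
1: 330
2: _
3: 702
4: 753 -> 323 -> 943 -> 633
5: _
6: _
7: _
8: 37
9: 78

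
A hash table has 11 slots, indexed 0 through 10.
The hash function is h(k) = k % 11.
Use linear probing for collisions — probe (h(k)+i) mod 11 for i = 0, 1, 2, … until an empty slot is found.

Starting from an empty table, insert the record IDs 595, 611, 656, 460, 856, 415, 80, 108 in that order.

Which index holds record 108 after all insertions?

0

595: h=1 -> slot 1
611: h=6 -> slot 6
656: h=7 -> slot 7
460: h=9 -> slot 9
856: h=9, probe 9,10 -> slot 10
415: h=8 -> slot 8
80: h=3 -> slot 3
108: h=9, probe 9,10,0 -> slot 0
Table: [108, 595, ∅, 80, ∅, ∅, 611, 656, 415, 460, 856]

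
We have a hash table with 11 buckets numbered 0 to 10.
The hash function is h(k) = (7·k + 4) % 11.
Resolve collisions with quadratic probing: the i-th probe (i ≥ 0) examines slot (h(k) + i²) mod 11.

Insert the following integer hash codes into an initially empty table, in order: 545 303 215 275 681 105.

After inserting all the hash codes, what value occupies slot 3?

Insert 545: h=2, slot 2 empty → index 2.
Insert 303: h=2, slot 2 occupied → index 3.
Insert 215: h=2, slots 2,3 occupied → index 6.
Insert 275: h=4, slot 4 empty → index 4.
Insert 681: h=8, slot 8 empty → index 8.
Insert 105: h=2, slots 2,3,6 occupied → index 0.
Table: [105, ., 545, 303, 275, ., 215, ., 681, ., .]

303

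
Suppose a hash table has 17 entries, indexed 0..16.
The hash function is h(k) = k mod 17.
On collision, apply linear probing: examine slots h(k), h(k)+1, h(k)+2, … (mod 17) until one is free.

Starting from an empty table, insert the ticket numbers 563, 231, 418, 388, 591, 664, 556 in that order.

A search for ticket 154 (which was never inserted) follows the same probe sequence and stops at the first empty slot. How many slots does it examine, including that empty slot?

3

563 hashes to 2; slot 2 is free → place at 2.
231 hashes to 10; slot 10 is free → place at 10.
418 hashes to 10; 10 taken → place at 11.
388 hashes to 14; slot 14 is free → place at 14.
591 hashes to 13; slot 13 is free → place at 13.
664 hashes to 1; slot 1 is free → place at 1.
556 hashes to 12; slot 12 is free → place at 12.
Table: [∅, 664, 563, ∅, ∅, ∅, ∅, ∅, ∅, ∅, 231, 418, 556, 591, 388, ∅, ∅]
Lookup 154: h=1, probe 1,2,3 → slot 3 empty, not found.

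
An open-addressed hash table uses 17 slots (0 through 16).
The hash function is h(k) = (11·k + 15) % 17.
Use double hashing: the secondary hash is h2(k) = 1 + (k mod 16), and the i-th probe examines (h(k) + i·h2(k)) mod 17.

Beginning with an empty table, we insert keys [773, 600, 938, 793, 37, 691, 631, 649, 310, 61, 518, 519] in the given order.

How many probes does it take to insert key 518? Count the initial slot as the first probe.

773 hashes to 1; slot 1 is free => place at 1.
600 hashes to 2; slot 2 is free => place at 2.
938 hashes to 14; slot 14 is free => place at 14.
793 hashes to 0; slot 0 is free => place at 0.
37 hashes to 14, h2=6; 14 taken => place at 3.
691 hashes to 0, h2=4; 0 taken => place at 4.
631 hashes to 3, h2=8; 3 taken => place at 11.
649 hashes to 14, h2=10; 14 taken => place at 7.
310 hashes to 8; slot 8 is free => place at 8.
61 hashes to 6; slot 6 is free => place at 6.
518 hashes to 1, h2=7; 1,8 taken => place at 15.
519 hashes to 12; slot 12 is free => place at 12.
Table: [793, 773, 600, 37, 691, —, 61, 649, 310, —, —, 631, 519, —, 938, 518, —]

3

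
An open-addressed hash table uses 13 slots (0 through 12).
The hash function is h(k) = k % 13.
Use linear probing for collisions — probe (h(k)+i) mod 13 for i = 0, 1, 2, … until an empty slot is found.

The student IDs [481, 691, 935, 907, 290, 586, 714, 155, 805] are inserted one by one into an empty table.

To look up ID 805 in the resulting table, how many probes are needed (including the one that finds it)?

481: h=0 -> slot 0
691: h=2 -> slot 2
935: h=12 -> slot 12
907: h=10 -> slot 10
290: h=4 -> slot 4
586: h=1 -> slot 1
714: h=12, probe 12,0,1,2,3 -> slot 3
155: h=12, probe 12,0,1,2,3,4,5 -> slot 5
805: h=12, probe 12,0,1,2,3,4,5,6 -> slot 6
Table: [481, 586, 691, 714, 290, 155, 805, —, —, —, 907, —, 935]
Lookup 805: h=12, probe 12,0,1,2,3,4,5,6 → found at 6.

8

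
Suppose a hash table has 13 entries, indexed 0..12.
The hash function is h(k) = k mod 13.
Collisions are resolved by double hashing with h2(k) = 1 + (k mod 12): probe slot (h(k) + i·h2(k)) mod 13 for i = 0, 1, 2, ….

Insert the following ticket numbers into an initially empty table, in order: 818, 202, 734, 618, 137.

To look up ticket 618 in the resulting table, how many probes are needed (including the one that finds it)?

818: h=12 => slot 12
202: h=7 => slot 7
734: h=6 => slot 6
618: h=7, h2=7, probe 7,1 => slot 1
137: h=7, h2=6, probe 7,0 => slot 0
Table: [137, 618, -, -, -, -, 734, 202, -, -, -, -, 818]
Lookup 618: h=7, h2=7, probe 7,1 → found at 1.

2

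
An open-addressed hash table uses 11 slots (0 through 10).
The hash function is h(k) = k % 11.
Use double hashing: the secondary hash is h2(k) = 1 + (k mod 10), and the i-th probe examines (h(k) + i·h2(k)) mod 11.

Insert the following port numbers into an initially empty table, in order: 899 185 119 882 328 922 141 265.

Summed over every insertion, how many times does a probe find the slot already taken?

10

899 hashes to 8; slot 8 is free => place at 8.
185 hashes to 9; slot 9 is free => place at 9.
119 hashes to 9, h2=10; 9,8 taken => place at 7.
882 hashes to 2; slot 2 is free => place at 2.
328 hashes to 9, h2=9; 9,7 taken => place at 5.
922 hashes to 9, h2=3; 9 taken => place at 1.
141 hashes to 9, h2=2; 9 taken => place at 0.
265 hashes to 1, h2=6; 1,7,2,8 taken => place at 3.
Table: [141, 922, 882, 265, —, 328, —, 119, 899, 185, —]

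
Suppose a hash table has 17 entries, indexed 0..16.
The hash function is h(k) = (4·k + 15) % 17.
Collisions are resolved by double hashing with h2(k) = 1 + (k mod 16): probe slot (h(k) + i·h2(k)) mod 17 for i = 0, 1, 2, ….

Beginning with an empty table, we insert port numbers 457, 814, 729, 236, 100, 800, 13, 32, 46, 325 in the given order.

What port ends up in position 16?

457: h=7 → slot 7
814: h=7, h2=15, probe 7,5 → slot 5
729: h=7, h2=10, probe 7,0 → slot 0
236: h=7, h2=13, probe 7,3 → slot 3
100: h=7, h2=5, probe 7,12 → slot 12
800: h=2 → slot 2
13: h=16 → slot 16
32: h=7, h2=1, probe 7,8 → slot 8
46: h=12, h2=15, probe 12,10 → slot 10
325: h=6 → slot 6
Table: [729, -, 800, 236, -, 814, 325, 457, 32, -, 46, -, 100, -, -, -, 13]

13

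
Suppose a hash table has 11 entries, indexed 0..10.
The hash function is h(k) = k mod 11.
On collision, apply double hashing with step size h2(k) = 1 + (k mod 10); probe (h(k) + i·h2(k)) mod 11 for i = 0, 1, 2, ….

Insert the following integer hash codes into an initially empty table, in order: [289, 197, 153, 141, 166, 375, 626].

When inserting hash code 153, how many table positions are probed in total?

3

289 hashes to 3; slot 3 is free => place at 3.
197 hashes to 10; slot 10 is free => place at 10.
153 hashes to 10, h2=4; 10,3 taken => place at 7.
141 hashes to 9; slot 9 is free => place at 9.
166 hashes to 1; slot 1 is free => place at 1.
375 hashes to 1, h2=6; 1,7 taken => place at 2.
626 hashes to 10, h2=7; 10 taken => place at 6.
Table: [∅, 166, 375, 289, ∅, ∅, 626, 153, ∅, 141, 197]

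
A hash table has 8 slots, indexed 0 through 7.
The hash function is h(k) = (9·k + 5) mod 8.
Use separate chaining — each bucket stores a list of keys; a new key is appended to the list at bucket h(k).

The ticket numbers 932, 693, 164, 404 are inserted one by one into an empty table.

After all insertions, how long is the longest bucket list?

932 → bucket 1
693 → bucket 2
164 → bucket 1 (collision)
404 → bucket 1 (collision)
Final buckets:
0: -
1: 932 -> 164 -> 404
2: 693
3: -
4: -
5: -
6: -
7: -

3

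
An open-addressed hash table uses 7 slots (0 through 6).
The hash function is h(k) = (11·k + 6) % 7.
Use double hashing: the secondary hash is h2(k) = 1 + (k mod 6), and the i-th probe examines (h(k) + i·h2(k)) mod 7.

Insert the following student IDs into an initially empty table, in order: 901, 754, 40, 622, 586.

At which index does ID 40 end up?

901: h=5 -> slot 5
754: h=5, h2=5, probe 5,3 -> slot 3
40: h=5, h2=5, probe 5,3,1 -> slot 1
622: h=2 -> slot 2
586: h=5, h2=5, probe 5,3,1,6 -> slot 6
Table: [., 40, 622, 754, ., 901, 586]

1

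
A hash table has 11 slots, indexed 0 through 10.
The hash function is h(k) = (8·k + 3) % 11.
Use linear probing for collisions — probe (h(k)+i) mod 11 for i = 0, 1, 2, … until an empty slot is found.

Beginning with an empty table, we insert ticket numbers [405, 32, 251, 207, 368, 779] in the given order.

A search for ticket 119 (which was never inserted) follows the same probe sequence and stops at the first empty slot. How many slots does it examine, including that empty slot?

405: h=9 => slot 9
32: h=6 => slot 6
251: h=9, probe 9,10 => slot 10
207: h=9, probe 9,10,0 => slot 0
368: h=10, probe 10,0,1 => slot 1
779: h=9, probe 9,10,0,1,2 => slot 2
Table: [207, 368, 779, —, —, —, 32, —, —, 405, 251]
Lookup 119: h=9, probe 9,10,0,1,2,3 → slot 3 empty, not found.

6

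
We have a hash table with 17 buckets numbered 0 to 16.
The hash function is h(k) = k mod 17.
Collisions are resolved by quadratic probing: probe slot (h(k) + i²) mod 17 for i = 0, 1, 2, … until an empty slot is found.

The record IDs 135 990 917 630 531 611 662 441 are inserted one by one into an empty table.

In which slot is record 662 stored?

Insert 135: h=16, slot 16 empty => index 16.
Insert 990: h=4, slot 4 empty => index 4.
Insert 917: h=16, slot 16 occupied => index 0.
Insert 630: h=1, slot 1 empty => index 1.
Insert 531: h=4, slot 4 occupied => index 5.
Insert 611: h=16, slots 16,0 occupied => index 3.
Insert 662: h=16, slots 16,0,3 occupied => index 8.
Insert 441: h=16, slots 16,0,3,8 occupied => index 15.
Table: [917, 630, -, 611, 990, 531, -, -, 662, -, -, -, -, -, -, 441, 135]

8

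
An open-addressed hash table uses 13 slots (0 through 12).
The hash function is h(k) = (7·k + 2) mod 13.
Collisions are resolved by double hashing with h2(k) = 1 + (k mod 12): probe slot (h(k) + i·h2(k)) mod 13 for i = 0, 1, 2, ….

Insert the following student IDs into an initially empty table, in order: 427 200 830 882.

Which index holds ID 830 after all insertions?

4

427 hashes to 1; slot 1 is free => place at 1.
200 hashes to 11; slot 11 is free => place at 11.
830 hashes to 1, h2=3; 1 taken => place at 4.
882 hashes to 1, h2=7; 1 taken => place at 8.
Table: [., 427, ., ., 830, ., ., ., 882, ., ., 200, .]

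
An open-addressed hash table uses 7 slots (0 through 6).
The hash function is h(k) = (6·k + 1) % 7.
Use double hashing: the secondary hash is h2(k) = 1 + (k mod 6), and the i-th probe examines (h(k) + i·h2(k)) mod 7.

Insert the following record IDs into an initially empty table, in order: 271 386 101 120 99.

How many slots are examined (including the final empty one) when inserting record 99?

2

271 hashes to 3; slot 3 is free → place at 3.
386 hashes to 0; slot 0 is free → place at 0.
101 hashes to 5; slot 5 is free → place at 5.
120 hashes to 0, h2=1; 0 taken → place at 1.
99 hashes to 0, h2=4; 0 taken → place at 4.
Table: [386, 120, ∅, 271, 99, 101, ∅]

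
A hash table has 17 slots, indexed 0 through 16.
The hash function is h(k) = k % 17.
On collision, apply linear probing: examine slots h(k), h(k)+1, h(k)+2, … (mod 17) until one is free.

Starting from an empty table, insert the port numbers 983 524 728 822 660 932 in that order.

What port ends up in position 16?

983: h=14 → slot 14
524: h=14, probe 14,15 → slot 15
728: h=14, probe 14,15,16 → slot 16
822: h=6 → slot 6
660: h=14, probe 14,15,16,0 → slot 0
932: h=14, probe 14,15,16,0,1 → slot 1
Table: [660, 932, _, _, _, _, 822, _, _, _, _, _, _, _, 983, 524, 728]

728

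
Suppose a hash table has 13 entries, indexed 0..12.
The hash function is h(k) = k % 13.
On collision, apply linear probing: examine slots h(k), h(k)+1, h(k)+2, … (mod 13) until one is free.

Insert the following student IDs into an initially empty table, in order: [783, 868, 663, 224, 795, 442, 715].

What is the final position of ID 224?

4

783 hashes to 3; slot 3 is free => place at 3.
868 hashes to 10; slot 10 is free => place at 10.
663 hashes to 0; slot 0 is free => place at 0.
224 hashes to 3; 3 taken => place at 4.
795 hashes to 2; slot 2 is free => place at 2.
442 hashes to 0; 0 taken => place at 1.
715 hashes to 0; 0,1,2,3,4 taken => place at 5.
Table: [663, 442, 795, 783, 224, 715, —, —, —, —, 868, —, —]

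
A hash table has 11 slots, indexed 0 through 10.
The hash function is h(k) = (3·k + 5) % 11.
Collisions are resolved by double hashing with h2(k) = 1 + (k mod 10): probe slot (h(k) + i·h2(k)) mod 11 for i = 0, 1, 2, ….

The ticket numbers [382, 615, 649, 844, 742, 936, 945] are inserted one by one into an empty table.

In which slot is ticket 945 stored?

3

Insert 382: h=7, slot 7 empty → index 7.
Insert 615: h=2, slot 2 empty → index 2.
Insert 649: h=5, slot 5 empty → index 5.
Insert 844: h=7, h2=5, slot 7 occupied → index 1.
Insert 742: h=9, slot 9 empty → index 9.
Insert 936: h=8, slot 8 empty → index 8.
Insert 945: h=2, h2=6, slots 2,8 occupied → index 3.
Table: [-, 844, 615, 945, -, 649, -, 382, 936, 742, -]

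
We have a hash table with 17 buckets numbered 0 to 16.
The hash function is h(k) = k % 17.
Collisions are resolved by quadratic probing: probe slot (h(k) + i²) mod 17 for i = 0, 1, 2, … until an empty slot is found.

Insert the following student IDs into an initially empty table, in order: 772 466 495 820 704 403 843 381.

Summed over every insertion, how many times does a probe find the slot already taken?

6

772: h=7 => slot 7
466: h=7, probe 7,8 => slot 8
495: h=2 => slot 2
820: h=4 => slot 4
704: h=7, probe 7,8,11 => slot 11
403: h=12 => slot 12
843: h=10 => slot 10
381: h=7, probe 7,8,11,16 => slot 16
Table: [-, -, 495, -, 820, -, -, 772, 466, -, 843, 704, 403, -, -, -, 381]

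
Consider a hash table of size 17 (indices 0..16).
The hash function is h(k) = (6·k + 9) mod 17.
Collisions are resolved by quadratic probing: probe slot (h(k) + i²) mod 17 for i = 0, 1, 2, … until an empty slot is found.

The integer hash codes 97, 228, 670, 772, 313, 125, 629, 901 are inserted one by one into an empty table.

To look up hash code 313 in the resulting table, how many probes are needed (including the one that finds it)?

4

97: h=13 -> slot 13
228: h=0 -> slot 0
670: h=0, probe 0,1 -> slot 1
772: h=0, probe 0,1,4 -> slot 4
313: h=0, probe 0,1,4,9 -> slot 9
125: h=11 -> slot 11
629: h=9, probe 9,10 -> slot 10
901: h=9, probe 9,10,13,1,8 -> slot 8
Table: [228, 670, ∅, ∅, 772, ∅, ∅, ∅, 901, 313, 629, 125, ∅, 97, ∅, ∅, ∅]
Lookup 313: h=0, probe 0,1,4,9 → found at 9.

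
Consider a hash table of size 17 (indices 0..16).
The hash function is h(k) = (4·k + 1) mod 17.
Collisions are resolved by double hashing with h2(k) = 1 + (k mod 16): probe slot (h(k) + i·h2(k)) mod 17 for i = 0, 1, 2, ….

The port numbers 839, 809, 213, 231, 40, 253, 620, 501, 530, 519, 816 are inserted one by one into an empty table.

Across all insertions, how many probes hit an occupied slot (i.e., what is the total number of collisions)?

839: h=8 => slot 8
809: h=7 => slot 7
213: h=3 => slot 3
231: h=7, h2=8, probe 7,15 => slot 15
40: h=8, h2=9, probe 8,0 => slot 0
253: h=10 => slot 10
620: h=16 => slot 16
501: h=16, h2=6, probe 16,5 => slot 5
530: h=13 => slot 13
519: h=3, h2=8, probe 3,11 => slot 11
816: h=1 => slot 1
Table: [40, 816, ., 213, ., 501, ., 809, 839, ., 253, 519, ., 530, ., 231, 620]

4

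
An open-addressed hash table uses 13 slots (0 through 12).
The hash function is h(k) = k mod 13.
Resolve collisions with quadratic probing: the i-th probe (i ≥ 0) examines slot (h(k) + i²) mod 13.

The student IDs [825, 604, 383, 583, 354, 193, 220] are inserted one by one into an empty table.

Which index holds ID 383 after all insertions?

825: h=6 → slot 6
604: h=6, probe 6,7 → slot 7
383: h=6, probe 6,7,10 → slot 10
583: h=11 → slot 11
354: h=3 → slot 3
193: h=11, probe 11,12 → slot 12
220: h=12, probe 12,0 → slot 0
Table: [220, -, -, 354, -, -, 825, 604, -, -, 383, 583, 193]

10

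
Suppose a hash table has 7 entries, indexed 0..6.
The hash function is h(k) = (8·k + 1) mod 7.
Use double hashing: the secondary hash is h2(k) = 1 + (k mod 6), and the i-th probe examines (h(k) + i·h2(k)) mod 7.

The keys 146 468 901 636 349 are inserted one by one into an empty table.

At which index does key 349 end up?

4

146: h=0 → slot 0
468: h=0, h2=1, probe 0,1 → slot 1
901: h=6 → slot 6
636: h=0, h2=1, probe 0,1,2 → slot 2
349: h=0, h2=2, probe 0,2,4 → slot 4
Table: [146, 468, 636, ., 349, ., 901]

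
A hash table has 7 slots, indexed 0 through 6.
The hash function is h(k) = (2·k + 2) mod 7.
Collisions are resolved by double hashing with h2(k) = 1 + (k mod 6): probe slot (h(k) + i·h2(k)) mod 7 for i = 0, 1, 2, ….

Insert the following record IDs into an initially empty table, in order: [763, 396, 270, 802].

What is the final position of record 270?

4

763: h=2 -> slot 2
396: h=3 -> slot 3
270: h=3, h2=1, probe 3,4 -> slot 4
802: h=3, h2=5, probe 3,1 -> slot 1
Table: [—, 802, 763, 396, 270, —, —]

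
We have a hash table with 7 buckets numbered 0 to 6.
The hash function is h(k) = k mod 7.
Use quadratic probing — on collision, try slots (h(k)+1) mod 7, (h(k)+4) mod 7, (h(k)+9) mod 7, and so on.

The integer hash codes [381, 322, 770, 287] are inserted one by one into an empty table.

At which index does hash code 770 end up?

1

381 hashes to 3; slot 3 is free -> place at 3.
322 hashes to 0; slot 0 is free -> place at 0.
770 hashes to 0; 0 taken -> place at 1.
287 hashes to 0; 0,1 taken -> place at 4.
Table: [322, 770, -, 381, 287, -, -]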